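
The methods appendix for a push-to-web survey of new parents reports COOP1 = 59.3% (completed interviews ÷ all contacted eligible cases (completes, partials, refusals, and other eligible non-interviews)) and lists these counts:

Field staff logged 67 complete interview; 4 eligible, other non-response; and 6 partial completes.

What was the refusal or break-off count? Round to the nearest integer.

36

COOP1 = 67 / D = 0.593
D = 67 / 0.593 = 113.0
Other denominator terms total 77
refusal or break-off = 113.0 − 77 ≈ 36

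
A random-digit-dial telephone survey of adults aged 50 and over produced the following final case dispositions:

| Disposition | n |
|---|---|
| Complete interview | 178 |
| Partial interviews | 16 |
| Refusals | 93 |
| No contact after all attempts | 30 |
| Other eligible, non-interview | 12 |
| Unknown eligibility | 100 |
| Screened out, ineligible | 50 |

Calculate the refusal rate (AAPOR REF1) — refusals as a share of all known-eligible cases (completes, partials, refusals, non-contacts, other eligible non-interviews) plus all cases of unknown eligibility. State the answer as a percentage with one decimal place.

21.7%

Numerator: 93
Base: 178 + 16 + 93 + 30 + 12 + 100 = 429
REF1 = 93 / 429 = 0.2168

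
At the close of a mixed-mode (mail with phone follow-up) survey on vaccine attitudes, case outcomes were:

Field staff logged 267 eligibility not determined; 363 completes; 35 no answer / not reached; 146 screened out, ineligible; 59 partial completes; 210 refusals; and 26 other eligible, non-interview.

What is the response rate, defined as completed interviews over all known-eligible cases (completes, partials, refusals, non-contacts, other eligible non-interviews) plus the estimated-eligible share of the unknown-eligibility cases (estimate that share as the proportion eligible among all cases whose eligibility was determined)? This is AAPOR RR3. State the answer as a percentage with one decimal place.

Numerator = 363
Known eligible = 363 + 59 + 210 + 35 + 26 = 693
e = 693 / (693 + 146) = 693 / 839 = 0.8260
e × U = 0.8260 × 267 = 220.54
Base = 693 + 220.54 = 913.54
RR3 = 363 / 913.54 = 0.3974

39.7%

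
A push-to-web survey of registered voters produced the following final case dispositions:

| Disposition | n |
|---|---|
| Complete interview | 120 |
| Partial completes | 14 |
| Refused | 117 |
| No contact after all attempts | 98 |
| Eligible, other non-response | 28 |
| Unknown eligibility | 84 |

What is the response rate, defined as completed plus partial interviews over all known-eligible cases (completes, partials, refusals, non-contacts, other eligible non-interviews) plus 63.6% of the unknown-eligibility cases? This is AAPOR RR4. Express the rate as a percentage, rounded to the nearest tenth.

31.1%

Numerator: 120 + 14 = 134
Eligible (known): 120 + 14 + 117 + 98 + 28 = 377
Estimated eligible among unknowns: 0.6360 × 84 = 53.42
Denom: 377 + 53.42 = 430.42
RR4 = 134 / 430.42 = 0.3113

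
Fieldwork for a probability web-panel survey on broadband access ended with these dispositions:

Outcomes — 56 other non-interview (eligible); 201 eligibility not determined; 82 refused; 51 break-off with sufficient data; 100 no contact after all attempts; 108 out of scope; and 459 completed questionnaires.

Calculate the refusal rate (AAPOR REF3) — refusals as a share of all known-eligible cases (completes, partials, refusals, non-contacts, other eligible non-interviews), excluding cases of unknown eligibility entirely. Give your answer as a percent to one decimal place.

11.0%

Numerator: 82
Denom: 459 + 51 + 82 + 100 + 56 = 748
REF3 = 82 / 748 = 0.1096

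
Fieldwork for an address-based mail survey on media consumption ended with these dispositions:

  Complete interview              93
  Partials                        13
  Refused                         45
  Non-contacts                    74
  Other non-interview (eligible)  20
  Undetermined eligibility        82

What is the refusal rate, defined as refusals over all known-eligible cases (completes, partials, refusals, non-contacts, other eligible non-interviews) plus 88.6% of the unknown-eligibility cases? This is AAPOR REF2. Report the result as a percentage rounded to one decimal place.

Numerator: 45
Known eligible: 93 + 13 + 45 + 74 + 20 = 245
e × U: 0.8860 × 82 = 72.65
Denominator: 245 + 72.65 = 317.65
REF2 = 45 / 317.65 = 0.1417

14.2%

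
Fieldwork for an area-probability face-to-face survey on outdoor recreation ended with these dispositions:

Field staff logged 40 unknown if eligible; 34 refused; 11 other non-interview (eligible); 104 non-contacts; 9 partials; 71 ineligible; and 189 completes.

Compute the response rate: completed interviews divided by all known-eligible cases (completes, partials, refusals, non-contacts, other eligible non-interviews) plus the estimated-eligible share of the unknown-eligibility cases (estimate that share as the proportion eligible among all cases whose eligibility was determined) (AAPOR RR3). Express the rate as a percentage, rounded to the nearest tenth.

49.7%

Num: 189
Determined eligible: 189 + 9 + 34 + 104 + 11 = 347
e = 347 / (347 + 71) = 347 / 418 = 0.8301
Eligible share of unknowns: 0.8301 × 40 = 33.20
Base: 347 + 33.20 = 380.20
RR3 = 189 / 380.20 = 0.4971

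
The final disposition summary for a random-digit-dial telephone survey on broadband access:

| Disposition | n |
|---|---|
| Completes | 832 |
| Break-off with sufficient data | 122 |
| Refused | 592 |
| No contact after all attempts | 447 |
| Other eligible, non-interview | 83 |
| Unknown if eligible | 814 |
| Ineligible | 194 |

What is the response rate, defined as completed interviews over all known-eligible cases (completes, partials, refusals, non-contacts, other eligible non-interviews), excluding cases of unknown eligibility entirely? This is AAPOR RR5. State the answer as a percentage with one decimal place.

Top: 832
Denom: 832 + 122 + 592 + 447 + 83 = 2076
RR5 = 832 / 2076 = 0.4008

40.1%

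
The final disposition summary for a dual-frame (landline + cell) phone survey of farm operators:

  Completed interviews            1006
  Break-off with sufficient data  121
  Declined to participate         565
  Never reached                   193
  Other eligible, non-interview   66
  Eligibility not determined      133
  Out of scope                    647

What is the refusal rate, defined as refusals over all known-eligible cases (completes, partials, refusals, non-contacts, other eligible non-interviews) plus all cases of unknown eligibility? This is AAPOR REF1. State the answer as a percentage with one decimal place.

27.1%

Top = 565
Base = 1006 + 121 + 565 + 193 + 66 + 133 = 2084
REF1 = 565 / 2084 = 0.2711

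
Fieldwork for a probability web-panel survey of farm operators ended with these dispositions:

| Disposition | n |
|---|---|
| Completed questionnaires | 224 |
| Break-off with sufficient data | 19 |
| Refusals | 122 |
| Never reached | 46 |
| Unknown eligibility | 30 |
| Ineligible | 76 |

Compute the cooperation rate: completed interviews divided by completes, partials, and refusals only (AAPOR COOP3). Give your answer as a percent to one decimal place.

Numerator = 224
Denominator = 224 + 19 + 122 = 365
COOP3 = 224 / 365 = 0.6137

61.4%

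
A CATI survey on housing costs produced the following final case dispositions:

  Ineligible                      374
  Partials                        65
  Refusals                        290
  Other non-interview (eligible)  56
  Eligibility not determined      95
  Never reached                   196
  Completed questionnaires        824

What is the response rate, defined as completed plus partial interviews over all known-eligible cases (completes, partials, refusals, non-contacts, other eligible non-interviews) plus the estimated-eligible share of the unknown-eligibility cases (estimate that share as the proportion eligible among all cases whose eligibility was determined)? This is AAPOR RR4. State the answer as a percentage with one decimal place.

59.0%

Num = 824 + 65 = 889
Determined eligible = 824 + 65 + 290 + 196 + 56 = 1431
e = 1431 / (1431 + 374) = 1431 / 1805 = 0.7928
e × U = 0.7928 × 95 = 75.32
Base = 1431 + 75.32 = 1506.32
RR4 = 889 / 1506.32 = 0.5902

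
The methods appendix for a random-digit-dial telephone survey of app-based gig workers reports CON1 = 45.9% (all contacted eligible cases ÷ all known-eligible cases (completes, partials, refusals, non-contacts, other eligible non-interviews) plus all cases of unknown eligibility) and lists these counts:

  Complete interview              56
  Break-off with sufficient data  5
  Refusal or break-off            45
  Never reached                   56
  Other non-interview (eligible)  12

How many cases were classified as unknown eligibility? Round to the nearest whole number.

Numerator = 56 + 5 + 45 + 12 = 118
CON1 = 118 / D = 0.459
D = 118 / 0.459 = 257.1
Rest of base = 174
unknown eligibility = 257.1 − 174 ≈ 83

83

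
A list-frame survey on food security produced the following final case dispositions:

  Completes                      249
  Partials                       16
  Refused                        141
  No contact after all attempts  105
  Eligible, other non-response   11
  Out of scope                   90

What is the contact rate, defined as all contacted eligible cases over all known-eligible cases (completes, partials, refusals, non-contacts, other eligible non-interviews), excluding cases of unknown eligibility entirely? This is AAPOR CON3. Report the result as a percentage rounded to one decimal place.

Top = 249 + 16 + 141 + 11 = 417
Denominator = 249 + 16 + 141 + 105 + 11 = 522
CON3 = 417 / 522 = 0.7989

79.9%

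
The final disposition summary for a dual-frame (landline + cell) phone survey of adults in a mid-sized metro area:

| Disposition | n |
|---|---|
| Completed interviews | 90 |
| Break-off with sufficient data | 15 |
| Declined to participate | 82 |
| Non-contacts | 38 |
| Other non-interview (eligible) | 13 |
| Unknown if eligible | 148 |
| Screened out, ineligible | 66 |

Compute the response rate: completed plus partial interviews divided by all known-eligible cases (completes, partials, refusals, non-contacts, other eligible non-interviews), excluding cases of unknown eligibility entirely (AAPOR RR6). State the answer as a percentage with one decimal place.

44.1%

Numerator → 90 + 15 = 105
Base → 90 + 15 + 82 + 38 + 13 = 238
RR6 = 105 / 238 = 0.4412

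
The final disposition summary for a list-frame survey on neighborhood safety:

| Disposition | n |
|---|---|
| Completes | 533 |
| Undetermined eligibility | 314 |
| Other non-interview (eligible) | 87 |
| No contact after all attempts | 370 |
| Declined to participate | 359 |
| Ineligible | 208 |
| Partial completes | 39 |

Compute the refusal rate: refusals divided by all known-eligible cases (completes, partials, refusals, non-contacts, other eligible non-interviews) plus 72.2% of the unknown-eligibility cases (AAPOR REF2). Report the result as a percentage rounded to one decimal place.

Num: 359
Determined eligible: 533 + 39 + 359 + 370 + 87 = 1388
Estimated eligible among unknowns: 0.7220 × 314 = 226.71
Base: 1388 + 226.71 = 1614.71
REF2 = 359 / 1614.71 = 0.2223

22.2%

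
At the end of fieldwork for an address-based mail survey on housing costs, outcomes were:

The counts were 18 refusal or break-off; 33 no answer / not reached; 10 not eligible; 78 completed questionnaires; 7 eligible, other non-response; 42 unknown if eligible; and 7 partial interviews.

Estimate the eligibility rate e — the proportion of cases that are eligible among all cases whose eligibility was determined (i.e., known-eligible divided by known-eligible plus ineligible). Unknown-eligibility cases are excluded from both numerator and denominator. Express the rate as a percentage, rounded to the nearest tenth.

93.5%

Known eligible = 78 + 7 + 18 + 33 + 7 = 143
e = 143 / (143 + 10) = 143 / 153 = 0.9346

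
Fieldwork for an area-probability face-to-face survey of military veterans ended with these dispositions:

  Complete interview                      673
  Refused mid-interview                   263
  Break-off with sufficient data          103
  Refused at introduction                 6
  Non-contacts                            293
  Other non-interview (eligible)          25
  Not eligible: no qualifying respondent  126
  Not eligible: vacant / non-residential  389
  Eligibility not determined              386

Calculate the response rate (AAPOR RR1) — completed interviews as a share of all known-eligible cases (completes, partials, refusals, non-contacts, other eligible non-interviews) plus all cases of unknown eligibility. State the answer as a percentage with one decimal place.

38.5%

Refusal or break-off = 6 + 263 = 269
Not eligible = 126 + 389 = 515
Num → 673
Denominator → 673 + 103 + 269 + 293 + 25 + 386 = 1749
RR1 = 673 / 1749 = 0.3848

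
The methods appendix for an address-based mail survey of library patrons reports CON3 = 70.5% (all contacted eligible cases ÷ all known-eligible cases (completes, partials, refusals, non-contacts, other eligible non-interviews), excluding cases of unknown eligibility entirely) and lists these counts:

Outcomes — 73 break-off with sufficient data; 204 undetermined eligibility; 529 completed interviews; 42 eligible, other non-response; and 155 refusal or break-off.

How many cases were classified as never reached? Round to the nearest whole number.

Top = 529 + 73 + 155 + 42 = 799
CON3 = 799 / D = 0.705
D = 799 / 0.705 = 1133.3
Remaining denominator categories sum to 799
never reached = 1133.3 − 799 ≈ 334

334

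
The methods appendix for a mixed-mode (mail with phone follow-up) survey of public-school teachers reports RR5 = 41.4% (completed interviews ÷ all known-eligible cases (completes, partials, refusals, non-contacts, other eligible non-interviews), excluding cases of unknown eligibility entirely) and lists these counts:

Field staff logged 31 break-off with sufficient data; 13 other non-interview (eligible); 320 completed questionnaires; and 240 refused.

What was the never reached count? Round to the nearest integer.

169

RR5 = 320 / D = 0.414
D = 320 / 0.414 = 772.9
Remaining denominator categories sum to 604
never reached = 772.9 − 604 ≈ 169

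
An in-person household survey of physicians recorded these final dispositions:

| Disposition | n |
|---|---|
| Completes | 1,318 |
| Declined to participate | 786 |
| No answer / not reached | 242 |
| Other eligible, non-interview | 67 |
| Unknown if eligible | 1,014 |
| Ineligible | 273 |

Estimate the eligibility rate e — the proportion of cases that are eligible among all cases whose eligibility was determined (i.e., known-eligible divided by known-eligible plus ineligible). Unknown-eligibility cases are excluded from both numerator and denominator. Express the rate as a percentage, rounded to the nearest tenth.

Eligible (known) = 1318 + 786 + 242 + 67 = 2413
e = 2413 / (2413 + 273) = 2413 / 2686 = 0.8984

89.8%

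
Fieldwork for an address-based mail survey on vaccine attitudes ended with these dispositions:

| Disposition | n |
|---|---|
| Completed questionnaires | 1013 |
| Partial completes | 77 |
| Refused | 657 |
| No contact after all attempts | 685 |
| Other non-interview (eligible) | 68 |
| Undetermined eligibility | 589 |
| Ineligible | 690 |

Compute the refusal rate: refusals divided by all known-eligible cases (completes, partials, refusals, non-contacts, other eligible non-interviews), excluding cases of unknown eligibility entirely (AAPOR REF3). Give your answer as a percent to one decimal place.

26.3%

Numerator → 657
Denom → 1013 + 77 + 657 + 685 + 68 = 2500
REF3 = 657 / 2500 = 0.2628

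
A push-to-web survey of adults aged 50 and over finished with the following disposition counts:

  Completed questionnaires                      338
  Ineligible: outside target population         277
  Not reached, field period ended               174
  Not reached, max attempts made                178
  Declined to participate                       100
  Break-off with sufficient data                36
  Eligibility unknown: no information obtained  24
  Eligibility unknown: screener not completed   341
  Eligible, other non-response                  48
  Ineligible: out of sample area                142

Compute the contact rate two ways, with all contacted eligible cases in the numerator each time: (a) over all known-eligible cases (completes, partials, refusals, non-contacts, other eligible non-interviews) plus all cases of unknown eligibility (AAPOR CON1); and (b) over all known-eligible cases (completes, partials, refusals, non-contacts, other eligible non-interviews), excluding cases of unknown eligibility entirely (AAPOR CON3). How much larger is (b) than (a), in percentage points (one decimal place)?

17.6

No contact after all attempts = 174 + 178 = 352
Unknown eligibility = 341 + 24 = 365
Not eligible = 277 + 142 = 419
Numerator: 338 + 36 + 100 + 48 = 522
Denominator: 338 + 36 + 100 + 352 + 48 + 365 = 1239
CON1 = 522 / 1239 = 0.4213
Denominator: 338 + 36 + 100 + 352 + 48 = 874
CON3 = 522 / 874 = 0.5973
Difference = 59.73 − 42.13 = 17.60 percentage points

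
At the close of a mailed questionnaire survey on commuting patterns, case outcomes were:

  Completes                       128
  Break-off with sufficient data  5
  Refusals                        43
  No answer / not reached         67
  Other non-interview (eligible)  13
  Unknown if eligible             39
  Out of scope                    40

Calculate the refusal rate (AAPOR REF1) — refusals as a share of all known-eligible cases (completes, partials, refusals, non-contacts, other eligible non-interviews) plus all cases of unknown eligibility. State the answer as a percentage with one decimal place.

14.6%

Top: 43
Base: 128 + 5 + 43 + 67 + 13 + 39 = 295
REF1 = 43 / 295 = 0.1458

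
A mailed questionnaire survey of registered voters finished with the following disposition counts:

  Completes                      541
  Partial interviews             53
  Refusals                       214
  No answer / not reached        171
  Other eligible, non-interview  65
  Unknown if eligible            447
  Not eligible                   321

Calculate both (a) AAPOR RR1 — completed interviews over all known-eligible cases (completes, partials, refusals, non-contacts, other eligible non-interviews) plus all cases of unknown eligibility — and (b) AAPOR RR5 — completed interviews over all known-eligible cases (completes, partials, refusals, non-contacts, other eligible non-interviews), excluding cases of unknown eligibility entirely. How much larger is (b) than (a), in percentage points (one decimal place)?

Top: 541
Denominator: 541 + 53 + 214 + 171 + 65 + 447 = 1491
RR1 = 541 / 1491 = 0.3628
Denominator: 541 + 53 + 214 + 171 + 65 = 1044
RR5 = 541 / 1044 = 0.5182
Difference = 51.82 − 36.28 = 15.54 percentage points

15.5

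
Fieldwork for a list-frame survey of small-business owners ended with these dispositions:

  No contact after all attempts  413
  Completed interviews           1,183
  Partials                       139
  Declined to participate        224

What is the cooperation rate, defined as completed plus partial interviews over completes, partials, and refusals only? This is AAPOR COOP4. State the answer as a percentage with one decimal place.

Top = 1183 + 139 = 1322
Denom = 1183 + 139 + 224 = 1546
COOP4 = 1322 / 1546 = 0.8551

85.5%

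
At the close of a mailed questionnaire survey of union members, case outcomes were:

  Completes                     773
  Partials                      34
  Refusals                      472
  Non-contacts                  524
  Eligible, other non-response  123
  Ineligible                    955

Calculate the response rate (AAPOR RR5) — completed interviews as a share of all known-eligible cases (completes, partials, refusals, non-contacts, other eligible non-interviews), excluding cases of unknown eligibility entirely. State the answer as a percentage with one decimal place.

40.1%

Num = 773
Denominator = 773 + 34 + 472 + 524 + 123 = 1926
RR5 = 773 / 1926 = 0.4013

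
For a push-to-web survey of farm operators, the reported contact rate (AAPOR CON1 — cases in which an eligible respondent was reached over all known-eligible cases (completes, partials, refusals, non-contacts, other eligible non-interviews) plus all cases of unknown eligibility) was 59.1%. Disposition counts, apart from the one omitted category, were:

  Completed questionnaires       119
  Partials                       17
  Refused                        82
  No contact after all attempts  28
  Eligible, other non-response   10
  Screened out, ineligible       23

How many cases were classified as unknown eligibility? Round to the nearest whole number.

Top: 119 + 17 + 82 + 10 = 228
CON1 = 228 / D = 0.591
D = 228 / 0.591 = 385.8
Rest of base = 256
unknown eligibility = 385.8 − 256 ≈ 130

130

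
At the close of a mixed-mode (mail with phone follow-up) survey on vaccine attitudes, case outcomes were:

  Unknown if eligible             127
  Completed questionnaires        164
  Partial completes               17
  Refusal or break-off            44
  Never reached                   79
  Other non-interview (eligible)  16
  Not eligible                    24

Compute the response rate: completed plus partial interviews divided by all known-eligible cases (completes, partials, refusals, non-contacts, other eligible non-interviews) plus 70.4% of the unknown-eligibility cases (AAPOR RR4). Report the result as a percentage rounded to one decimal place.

Numerator: 164 + 17 = 181
Eligible (known): 164 + 17 + 44 + 79 + 16 = 320
Eligible share of unknowns: 0.7040 × 127 = 89.41
Denominator: 320 + 89.41 = 409.41
RR4 = 181 / 409.41 = 0.4421

44.2%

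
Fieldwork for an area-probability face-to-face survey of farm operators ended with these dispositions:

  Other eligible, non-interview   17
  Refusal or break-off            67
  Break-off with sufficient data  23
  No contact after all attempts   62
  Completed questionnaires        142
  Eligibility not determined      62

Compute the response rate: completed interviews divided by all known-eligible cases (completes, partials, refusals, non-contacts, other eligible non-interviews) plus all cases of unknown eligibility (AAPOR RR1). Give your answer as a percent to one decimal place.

38.1%

Numerator: 142
Denom: 142 + 23 + 67 + 62 + 17 + 62 = 373
RR1 = 142 / 373 = 0.3807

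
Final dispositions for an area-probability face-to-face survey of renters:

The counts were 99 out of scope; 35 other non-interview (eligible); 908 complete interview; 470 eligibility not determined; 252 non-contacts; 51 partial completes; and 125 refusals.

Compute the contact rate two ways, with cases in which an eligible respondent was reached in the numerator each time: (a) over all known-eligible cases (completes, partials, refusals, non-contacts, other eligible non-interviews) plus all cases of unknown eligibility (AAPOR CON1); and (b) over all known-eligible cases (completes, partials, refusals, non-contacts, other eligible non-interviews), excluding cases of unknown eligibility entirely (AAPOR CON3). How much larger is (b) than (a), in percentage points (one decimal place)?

20.8

Numerator: 908 + 51 + 125 + 35 = 1119
Denom: 908 + 51 + 125 + 252 + 35 + 470 = 1841
CON1 = 1119 / 1841 = 0.6078
Denom: 908 + 51 + 125 + 252 + 35 = 1371
CON3 = 1119 / 1371 = 0.8162
Difference = 81.62 − 60.78 = 20.84 percentage points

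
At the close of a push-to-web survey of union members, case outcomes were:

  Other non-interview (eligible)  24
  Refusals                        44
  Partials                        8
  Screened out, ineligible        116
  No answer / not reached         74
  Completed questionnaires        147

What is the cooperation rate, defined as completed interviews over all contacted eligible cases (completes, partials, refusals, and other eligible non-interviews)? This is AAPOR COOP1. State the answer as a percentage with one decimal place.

Num → 147
Denominator → 147 + 8 + 44 + 24 = 223
COOP1 = 147 / 223 = 0.6592

65.9%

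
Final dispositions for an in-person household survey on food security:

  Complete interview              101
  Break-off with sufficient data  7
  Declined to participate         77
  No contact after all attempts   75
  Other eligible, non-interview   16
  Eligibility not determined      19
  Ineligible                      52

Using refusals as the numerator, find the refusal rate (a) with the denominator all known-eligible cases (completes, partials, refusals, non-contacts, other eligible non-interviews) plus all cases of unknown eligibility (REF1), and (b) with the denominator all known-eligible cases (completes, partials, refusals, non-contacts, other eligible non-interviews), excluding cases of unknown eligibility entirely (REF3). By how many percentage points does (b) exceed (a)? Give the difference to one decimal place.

Top → 77
Denom → 101 + 7 + 77 + 75 + 16 + 19 = 295
REF1 = 77 / 295 = 0.2610
Denom → 101 + 7 + 77 + 75 + 16 = 276
REF3 = 77 / 276 = 0.2790
Difference = 27.90 − 26.10 = 1.80 percentage points

1.8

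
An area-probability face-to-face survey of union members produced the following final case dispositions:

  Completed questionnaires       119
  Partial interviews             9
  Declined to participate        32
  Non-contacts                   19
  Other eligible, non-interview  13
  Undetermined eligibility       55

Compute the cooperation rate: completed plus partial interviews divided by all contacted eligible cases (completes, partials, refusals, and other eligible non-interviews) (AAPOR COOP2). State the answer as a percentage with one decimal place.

74.0%

Top → 119 + 9 = 128
Denominator → 119 + 9 + 32 + 13 = 173
COOP2 = 128 / 173 = 0.7399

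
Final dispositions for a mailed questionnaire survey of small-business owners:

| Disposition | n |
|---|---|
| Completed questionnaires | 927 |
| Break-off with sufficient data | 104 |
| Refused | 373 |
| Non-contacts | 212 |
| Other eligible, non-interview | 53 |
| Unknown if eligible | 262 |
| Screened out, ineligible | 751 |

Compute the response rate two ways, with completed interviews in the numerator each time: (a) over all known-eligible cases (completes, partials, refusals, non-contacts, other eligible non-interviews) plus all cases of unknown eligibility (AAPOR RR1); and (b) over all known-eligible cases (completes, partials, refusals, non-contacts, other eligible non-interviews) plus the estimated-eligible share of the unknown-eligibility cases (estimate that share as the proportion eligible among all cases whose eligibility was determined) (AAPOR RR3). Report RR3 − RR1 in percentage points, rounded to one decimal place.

Top = 927
Denominator = 927 + 104 + 373 + 212 + 53 + 262 = 1931
RR1 = 927 / 1931 = 0.4801
Eligible (known) = 927 + 104 + 373 + 212 + 53 = 1669
e = 1669 / (1669 + 751) = 1669 / 2420 = 0.6897
Estimated eligible among unknowns = 0.6897 × 262 = 180.70
Denominator = 1669 + 180.70 = 1849.70
RR3 = 927 / 1849.70 = 0.5012
Difference = 50.12 − 48.01 = 2.11 percentage points

2.1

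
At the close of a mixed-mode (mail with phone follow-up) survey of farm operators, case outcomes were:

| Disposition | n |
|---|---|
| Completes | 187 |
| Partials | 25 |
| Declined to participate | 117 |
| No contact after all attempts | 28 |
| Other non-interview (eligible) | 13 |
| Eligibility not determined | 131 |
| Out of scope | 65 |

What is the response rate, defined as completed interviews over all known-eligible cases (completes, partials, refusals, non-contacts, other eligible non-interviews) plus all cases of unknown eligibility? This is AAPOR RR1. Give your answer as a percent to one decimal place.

Top = 187
Base = 187 + 25 + 117 + 28 + 13 + 131 = 501
RR1 = 187 / 501 = 0.3733

37.3%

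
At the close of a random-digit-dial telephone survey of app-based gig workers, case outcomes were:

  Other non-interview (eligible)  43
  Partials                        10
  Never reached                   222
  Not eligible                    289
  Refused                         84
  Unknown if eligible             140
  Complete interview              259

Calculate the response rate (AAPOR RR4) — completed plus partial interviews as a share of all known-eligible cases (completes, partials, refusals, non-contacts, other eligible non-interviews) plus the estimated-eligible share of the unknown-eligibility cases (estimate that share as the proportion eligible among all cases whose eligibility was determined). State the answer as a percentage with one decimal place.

Numerator = 259 + 10 = 269
Eligible (known) = 259 + 10 + 84 + 222 + 43 = 618
e = 618 / (618 + 289) = 618 / 907 = 0.6814
Estimated eligible among unknowns = 0.6814 × 140 = 95.40
Denominator = 618 + 95.40 = 713.40
RR4 = 269 / 713.40 = 0.3771

37.7%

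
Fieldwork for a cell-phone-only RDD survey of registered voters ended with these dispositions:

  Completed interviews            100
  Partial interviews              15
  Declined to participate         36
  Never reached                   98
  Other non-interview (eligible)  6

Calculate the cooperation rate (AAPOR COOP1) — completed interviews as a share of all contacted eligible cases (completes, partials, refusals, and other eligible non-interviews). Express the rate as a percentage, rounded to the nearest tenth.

63.7%

Num → 100
Denominator → 100 + 15 + 36 + 6 = 157
COOP1 = 100 / 157 = 0.6369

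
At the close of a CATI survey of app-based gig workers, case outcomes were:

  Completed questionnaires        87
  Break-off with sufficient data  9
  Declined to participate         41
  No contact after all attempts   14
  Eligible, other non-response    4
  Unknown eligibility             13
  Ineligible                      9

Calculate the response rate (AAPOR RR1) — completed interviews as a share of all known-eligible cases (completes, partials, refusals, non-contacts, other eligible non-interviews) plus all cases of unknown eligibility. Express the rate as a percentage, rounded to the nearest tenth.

51.8%

Num: 87
Denominator: 87 + 9 + 41 + 14 + 4 + 13 = 168
RR1 = 87 / 168 = 0.5179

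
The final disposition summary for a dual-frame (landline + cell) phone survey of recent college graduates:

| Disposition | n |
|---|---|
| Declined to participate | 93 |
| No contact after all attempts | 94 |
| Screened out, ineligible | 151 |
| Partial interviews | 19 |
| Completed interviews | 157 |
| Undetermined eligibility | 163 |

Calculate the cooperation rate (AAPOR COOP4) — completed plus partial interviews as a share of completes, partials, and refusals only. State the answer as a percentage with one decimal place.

65.4%

Numerator = 157 + 19 = 176
Denominator = 157 + 19 + 93 = 269
COOP4 = 176 / 269 = 0.6543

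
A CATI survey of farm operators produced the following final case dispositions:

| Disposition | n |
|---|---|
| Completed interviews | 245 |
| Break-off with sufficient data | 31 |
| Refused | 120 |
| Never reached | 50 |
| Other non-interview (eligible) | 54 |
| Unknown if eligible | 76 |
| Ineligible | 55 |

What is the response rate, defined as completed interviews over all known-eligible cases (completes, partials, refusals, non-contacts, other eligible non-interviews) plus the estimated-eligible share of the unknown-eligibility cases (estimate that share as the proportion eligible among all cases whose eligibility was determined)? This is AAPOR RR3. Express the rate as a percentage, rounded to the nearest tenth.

Numerator → 245
Determined eligible → 245 + 31 + 120 + 50 + 54 = 500
e = 500 / (500 + 55) = 500 / 555 = 0.9009
e × U → 0.9009 × 76 = 68.47
Denominator → 500 + 68.47 = 568.47
RR3 = 245 / 568.47 = 0.4310

43.1%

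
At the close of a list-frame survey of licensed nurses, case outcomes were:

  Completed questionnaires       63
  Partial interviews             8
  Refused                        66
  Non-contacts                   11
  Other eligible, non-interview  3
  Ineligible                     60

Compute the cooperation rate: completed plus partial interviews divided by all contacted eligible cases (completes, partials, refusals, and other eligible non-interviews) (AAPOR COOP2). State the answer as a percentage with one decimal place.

Top: 63 + 8 = 71
Base: 63 + 8 + 66 + 3 = 140
COOP2 = 71 / 140 = 0.5071

50.7%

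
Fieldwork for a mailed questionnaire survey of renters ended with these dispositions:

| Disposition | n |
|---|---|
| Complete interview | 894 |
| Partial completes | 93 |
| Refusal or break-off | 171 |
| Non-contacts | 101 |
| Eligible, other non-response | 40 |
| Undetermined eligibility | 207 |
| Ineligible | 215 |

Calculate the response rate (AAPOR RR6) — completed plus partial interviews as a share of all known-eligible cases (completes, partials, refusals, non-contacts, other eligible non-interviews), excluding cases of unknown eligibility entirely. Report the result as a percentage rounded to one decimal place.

Top → 894 + 93 = 987
Denominator → 894 + 93 + 171 + 101 + 40 = 1299
RR6 = 987 / 1299 = 0.7598

76.0%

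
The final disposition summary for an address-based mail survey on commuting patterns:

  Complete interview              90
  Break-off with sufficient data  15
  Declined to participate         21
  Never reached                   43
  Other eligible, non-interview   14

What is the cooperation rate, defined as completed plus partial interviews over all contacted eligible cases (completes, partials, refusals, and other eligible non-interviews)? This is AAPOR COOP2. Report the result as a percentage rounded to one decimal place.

Top: 90 + 15 = 105
Denominator: 90 + 15 + 21 + 14 = 140
COOP2 = 105 / 140 = 0.7500

75.0%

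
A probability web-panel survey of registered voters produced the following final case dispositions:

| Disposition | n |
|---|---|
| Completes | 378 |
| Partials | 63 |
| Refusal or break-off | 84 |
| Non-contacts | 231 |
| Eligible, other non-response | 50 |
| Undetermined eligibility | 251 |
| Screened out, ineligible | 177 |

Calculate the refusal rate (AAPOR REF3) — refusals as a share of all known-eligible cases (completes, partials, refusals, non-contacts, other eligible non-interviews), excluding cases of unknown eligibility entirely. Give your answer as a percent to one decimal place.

10.4%

Top: 84
Denom: 378 + 63 + 84 + 231 + 50 = 806
REF3 = 84 / 806 = 0.1042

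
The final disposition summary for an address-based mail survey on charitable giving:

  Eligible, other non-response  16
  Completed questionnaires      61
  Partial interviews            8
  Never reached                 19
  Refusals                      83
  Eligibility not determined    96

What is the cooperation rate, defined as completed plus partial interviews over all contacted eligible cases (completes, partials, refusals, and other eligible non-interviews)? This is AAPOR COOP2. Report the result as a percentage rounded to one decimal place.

41.1%

Num = 61 + 8 = 69
Base = 61 + 8 + 83 + 16 = 168
COOP2 = 69 / 168 = 0.4107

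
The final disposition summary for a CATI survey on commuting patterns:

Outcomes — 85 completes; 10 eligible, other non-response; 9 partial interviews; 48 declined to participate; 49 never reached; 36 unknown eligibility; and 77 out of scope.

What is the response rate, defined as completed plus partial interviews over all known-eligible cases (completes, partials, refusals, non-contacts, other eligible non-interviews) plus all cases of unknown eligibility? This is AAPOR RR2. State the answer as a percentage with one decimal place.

Top: 85 + 9 = 94
Denominator: 85 + 9 + 48 + 49 + 10 + 36 = 237
RR2 = 94 / 237 = 0.3966

39.7%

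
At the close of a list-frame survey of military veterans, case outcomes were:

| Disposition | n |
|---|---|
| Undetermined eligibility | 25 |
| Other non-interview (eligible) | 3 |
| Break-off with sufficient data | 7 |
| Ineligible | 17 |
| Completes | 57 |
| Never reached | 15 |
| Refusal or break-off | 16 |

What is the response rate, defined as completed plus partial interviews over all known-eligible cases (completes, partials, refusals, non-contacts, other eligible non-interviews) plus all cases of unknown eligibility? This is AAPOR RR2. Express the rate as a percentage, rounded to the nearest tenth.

52.0%

Top = 57 + 7 = 64
Denom = 57 + 7 + 16 + 15 + 3 + 25 = 123
RR2 = 64 / 123 = 0.5203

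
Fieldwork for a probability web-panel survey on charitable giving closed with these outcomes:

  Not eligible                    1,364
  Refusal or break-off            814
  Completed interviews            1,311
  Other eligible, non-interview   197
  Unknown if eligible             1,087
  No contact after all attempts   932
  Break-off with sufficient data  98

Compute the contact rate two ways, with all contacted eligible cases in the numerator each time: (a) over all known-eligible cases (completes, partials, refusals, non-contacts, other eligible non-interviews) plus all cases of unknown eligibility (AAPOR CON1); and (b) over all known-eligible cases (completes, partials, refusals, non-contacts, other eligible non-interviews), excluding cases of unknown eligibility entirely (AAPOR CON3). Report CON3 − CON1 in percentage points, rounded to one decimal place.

17.7

Top → 1311 + 98 + 814 + 197 = 2420
Denom → 1311 + 98 + 814 + 932 + 197 + 1087 = 4439
CON1 = 2420 / 4439 = 0.5452
Denom → 1311 + 98 + 814 + 932 + 197 = 3352
CON3 = 2420 / 3352 = 0.7220
Difference = 72.20 − 54.52 = 17.68 percentage points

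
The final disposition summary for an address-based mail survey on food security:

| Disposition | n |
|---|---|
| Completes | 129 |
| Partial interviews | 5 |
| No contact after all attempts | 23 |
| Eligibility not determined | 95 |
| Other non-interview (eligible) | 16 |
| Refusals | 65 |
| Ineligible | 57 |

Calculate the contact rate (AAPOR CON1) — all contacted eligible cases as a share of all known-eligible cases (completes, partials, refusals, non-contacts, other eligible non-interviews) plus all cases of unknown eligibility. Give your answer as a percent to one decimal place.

Num → 129 + 5 + 65 + 16 = 215
Base → 129 + 5 + 65 + 23 + 16 + 95 = 333
CON1 = 215 / 333 = 0.6456

64.6%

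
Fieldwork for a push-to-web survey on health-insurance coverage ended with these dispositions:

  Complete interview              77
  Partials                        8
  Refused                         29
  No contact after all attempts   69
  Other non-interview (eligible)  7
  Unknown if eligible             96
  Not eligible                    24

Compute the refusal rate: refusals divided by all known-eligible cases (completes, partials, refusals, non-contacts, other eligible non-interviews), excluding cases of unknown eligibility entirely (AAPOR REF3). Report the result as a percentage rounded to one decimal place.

15.3%

Numerator = 29
Denom = 77 + 8 + 29 + 69 + 7 = 190
REF3 = 29 / 190 = 0.1526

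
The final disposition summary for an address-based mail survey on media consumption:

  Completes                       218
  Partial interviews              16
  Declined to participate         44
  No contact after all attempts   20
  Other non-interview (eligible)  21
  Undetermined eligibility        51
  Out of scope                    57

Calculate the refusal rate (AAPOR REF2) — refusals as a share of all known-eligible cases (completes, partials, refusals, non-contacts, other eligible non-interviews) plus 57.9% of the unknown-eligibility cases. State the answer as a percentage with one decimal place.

12.6%

Top → 44
Eligible (known) → 218 + 16 + 44 + 20 + 21 = 319
Eligible share of unknowns → 0.5790 × 51 = 29.53
Denominator → 319 + 29.53 = 348.53
REF2 = 44 / 348.53 = 0.1262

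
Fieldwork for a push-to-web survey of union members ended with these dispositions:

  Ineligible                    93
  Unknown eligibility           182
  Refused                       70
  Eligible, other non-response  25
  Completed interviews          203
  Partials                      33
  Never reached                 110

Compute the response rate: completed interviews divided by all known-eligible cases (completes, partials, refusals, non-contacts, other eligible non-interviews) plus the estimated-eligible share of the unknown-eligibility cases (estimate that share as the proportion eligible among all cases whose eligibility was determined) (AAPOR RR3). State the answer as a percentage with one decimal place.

Numerator → 203
Determined eligible → 203 + 33 + 70 + 110 + 25 = 441
e = 441 / (441 + 93) = 441 / 534 = 0.8258
e × U → 0.8258 × 182 = 150.30
Denom → 441 + 150.30 = 591.30
RR3 = 203 / 591.30 = 0.3433

34.3%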